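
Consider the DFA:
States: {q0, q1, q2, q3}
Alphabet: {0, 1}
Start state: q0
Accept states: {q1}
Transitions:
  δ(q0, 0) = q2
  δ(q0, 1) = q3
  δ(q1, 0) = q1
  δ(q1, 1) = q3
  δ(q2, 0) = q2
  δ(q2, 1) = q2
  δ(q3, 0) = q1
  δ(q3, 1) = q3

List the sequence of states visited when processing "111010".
read '1': q0 → q3
  read '1': q3 → q3
  read '1': q3 → q3
  read '0': q3 → q1
  read '1': q1 → q3
  read '0': q3 → q1
q0 -> q3 -> q3 -> q3 -> q1 -> q3 -> q1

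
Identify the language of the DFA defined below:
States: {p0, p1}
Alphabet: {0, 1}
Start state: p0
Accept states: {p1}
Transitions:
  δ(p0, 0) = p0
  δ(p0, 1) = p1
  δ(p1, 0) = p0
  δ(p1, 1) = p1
Testing a few strings:
  '100' → reject
  '011' → accept
  '10' → reject
  '1' → accept
State roles: p0=last symbol not 1; p1=last symbol is 1
All binary strings ending with 1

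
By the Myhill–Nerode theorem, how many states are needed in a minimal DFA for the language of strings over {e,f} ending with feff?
By Myhill–Nerode, count the distinguishable equivalence classes: 5 classes — one per longest suffix of the input that is a prefix of 'feff' (lengths 0 through 4); only the length-4 class is accepting.
5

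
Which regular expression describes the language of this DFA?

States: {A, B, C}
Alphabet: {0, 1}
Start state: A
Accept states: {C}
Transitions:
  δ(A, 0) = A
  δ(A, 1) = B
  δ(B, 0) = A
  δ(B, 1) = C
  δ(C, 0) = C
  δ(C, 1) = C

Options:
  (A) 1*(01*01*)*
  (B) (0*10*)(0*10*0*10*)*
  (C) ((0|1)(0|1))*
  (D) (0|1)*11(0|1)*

Check each option against the DFA on short strings; one disagreement eliminates an option:
  (A) 1*(01*01*)*: on ε the DFA stays in A and rejects (A ∉ Accept), but the regex matches it → eliminate
  (B) (0*10*)(0*10*0*10*)*: on '1' the DFA goes A → B and rejects (B ∉ Accept), but the regex matches it → eliminate
  (C) ((0|1)(0|1))*: on ε the DFA stays in A and rejects (A ∉ Accept), but the regex matches it → eliminate
  (D) (0|1)*11(0|1)*: agrees with the DFA on every string of length ≤ 6
Only (D) is consistent with the DFA.
(D) (0|1)*11(0|1)*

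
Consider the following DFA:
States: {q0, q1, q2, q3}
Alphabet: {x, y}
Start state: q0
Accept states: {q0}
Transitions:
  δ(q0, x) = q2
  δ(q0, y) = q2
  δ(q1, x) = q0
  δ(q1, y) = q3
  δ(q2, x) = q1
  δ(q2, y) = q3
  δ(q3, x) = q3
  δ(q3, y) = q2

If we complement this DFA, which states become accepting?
Complement accept states = All states \ Original accept states
= {q0, q1, q2, q3} \ {q0}
{q1, q2, q3}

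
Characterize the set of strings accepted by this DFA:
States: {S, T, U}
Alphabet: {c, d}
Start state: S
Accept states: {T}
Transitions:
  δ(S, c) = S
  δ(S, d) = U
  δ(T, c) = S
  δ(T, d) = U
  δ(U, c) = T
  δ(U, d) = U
Testing a few strings:
  'd' → reject
  'ccdd' → reject
  'c' → reject
  'cddd' → reject
State roles: S=no suffix match; T=suffix is dc; U=one trailing d
All strings over {c,d} ending with dc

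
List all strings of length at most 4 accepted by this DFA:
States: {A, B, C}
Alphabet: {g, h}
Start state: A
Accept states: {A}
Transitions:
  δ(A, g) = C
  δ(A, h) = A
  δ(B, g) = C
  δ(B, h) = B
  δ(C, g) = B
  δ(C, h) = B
ε, h, hh, hhh, hhhh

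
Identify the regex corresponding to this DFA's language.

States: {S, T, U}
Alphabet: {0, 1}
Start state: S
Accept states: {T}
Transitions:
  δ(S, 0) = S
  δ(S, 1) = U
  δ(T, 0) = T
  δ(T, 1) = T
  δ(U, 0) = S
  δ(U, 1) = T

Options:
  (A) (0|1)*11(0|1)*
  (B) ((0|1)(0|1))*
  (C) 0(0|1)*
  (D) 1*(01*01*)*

Check each option against the DFA on short strings; one disagreement eliminates an option:
  (A) (0|1)*11(0|1)*: agrees with the DFA on every string of length ≤ 6
  (B) ((0|1)(0|1))*: on ε the DFA stays in S and rejects (S ∉ Accept), but the regex matches it → eliminate
  (C) 0(0|1)*: on '0' the DFA goes S → S and rejects (S ∉ Accept), but the regex matches it → eliminate
  (D) 1*(01*01*)*: on ε the DFA stays in S and rejects (S ∉ Accept), but the regex matches it → eliminate
Only (A) is consistent with the DFA.
(A) (0|1)*11(0|1)*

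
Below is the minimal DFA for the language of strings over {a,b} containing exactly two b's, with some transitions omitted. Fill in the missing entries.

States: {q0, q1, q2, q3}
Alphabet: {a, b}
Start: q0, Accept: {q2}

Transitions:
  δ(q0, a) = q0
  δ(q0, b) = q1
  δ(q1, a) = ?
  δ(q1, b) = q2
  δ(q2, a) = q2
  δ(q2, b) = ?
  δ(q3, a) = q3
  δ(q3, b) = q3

From the language and accept set, identify what each state tracks — q0: zero b's; q1: one b; q2: two b's; q3: ≥ three b's (dead).
Each missing δ(q, a) is the state matching the new tracked value after reading a.
δ(q1, a) = q1; δ(q2, b) = q3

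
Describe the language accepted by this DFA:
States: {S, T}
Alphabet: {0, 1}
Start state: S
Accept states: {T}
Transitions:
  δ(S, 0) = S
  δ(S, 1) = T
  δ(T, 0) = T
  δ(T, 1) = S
Testing a few strings:
  '00' → reject
  '11' → reject
  '10' → accept
  '0' → reject
State roles: S=even number of 1's so far; T=odd number of 1's so far
All binary strings with an odd number of 1's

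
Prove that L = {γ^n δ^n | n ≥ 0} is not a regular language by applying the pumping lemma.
Assume L is regular with pumping length p. Idea: pumping the γ-block changes the count balance.
Choose s = γ^p δ^p (length 2p ≥ p). By the pumping lemma, s = xyz with |xy| ≤ p, |y| > 0. So y = γ^k for some k > 0 (since xy is entirely within the γ's). Pumping gives xy²z = γ^(p+k) δ^p, which is not in L since p+k ≠ p.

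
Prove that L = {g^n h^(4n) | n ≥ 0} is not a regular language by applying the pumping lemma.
Assume L is regular with pumping length p. Idea: pumping the g-block breaks the 1:4 ratio.
Choose s = g^p h^(4p) (length 5p ≥ p). By the pumping lemma, s = xyz with |xy| ≤ p, |y| > 0, so y = g^k with k ≥ 1. Then xy²z = g^(p+k) h^(4p). For this to be in L we would need 4p = 4(p+k), i.e. 4k = 0, contradicting k ≥ 1. So xy²z ∉ L.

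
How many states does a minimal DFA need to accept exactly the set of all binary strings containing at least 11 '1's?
By Myhill–Nerode, count the distinguishable equivalence classes: 12 classes — having seen 0, 1, …, 10, or ≥11 copies of '1'; any two classes i < j (j ≤ 11) are distinguished by the string 1^(11−j), which takes class j to 11 copies (accepted) but leaves class i below 11 (rejected).
12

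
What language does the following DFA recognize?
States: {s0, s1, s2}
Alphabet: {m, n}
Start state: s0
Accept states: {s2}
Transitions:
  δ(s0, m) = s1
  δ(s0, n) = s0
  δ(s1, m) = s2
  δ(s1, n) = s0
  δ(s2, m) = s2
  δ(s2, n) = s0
Testing a few strings:
  'm' → reject
  'nmnm' → reject
  'n' → reject
  'mm' → accept
State roles: s0=last symbol not m; s1=one trailing m; s2=two trailing m's
All strings over {m,n} ending with mm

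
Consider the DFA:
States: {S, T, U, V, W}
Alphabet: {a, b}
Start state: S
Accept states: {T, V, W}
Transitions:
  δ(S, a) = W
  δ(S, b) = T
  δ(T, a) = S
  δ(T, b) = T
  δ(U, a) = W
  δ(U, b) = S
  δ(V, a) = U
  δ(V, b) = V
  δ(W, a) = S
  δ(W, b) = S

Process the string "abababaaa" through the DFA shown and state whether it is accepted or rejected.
Processing string "abababaaa":
  S --a--> W
  W --b--> S
  S --a--> W
  W --b--> S
  S --a--> W
  W --b--> S
  S --a--> W
  W --a--> S
  S --a--> W
Final state: W
Accept states: {T, V, W}
Yes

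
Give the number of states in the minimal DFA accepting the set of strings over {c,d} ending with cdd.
By Myhill–Nerode, count the distinguishable equivalence classes: 4 classes — one per longest suffix of the input that is a prefix of 'cdd' (lengths 0 through 3); only the length-3 class is accepting.
4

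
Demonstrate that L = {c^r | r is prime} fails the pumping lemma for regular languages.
Assume L is regular with pumping length p. Idea: pumping by a suitable count produces a composite length.
Let q be a prime with q ≥ p and choose s = c^q ∈ L. By the pumping lemma, s = xyz with |xy| ≤ p, |y| = k ≥ 1. Take i = q+1: |xy^(q+1)z| = q + q·k = q(1+k). Since q ≥ 2 and 1+k ≥ 2, q(1+k) is composite, so xy^(q+1)z ∉ L.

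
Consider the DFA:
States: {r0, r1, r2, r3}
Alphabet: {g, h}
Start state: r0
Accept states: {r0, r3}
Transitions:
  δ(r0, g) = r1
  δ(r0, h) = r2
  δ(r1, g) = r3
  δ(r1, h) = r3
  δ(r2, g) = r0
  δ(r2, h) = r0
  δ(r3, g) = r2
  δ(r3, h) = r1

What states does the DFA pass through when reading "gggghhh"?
read 'g': r0 → r1
  read 'g': r1 → r3
  read 'g': r3 → r2
  read 'g': r2 → r0
  read 'h': r0 → r2
  read 'h': r2 → r0
  read 'h': r0 → r2
r0 -> r1 -> r3 -> r2 -> r0 -> r2 -> r0 -> r2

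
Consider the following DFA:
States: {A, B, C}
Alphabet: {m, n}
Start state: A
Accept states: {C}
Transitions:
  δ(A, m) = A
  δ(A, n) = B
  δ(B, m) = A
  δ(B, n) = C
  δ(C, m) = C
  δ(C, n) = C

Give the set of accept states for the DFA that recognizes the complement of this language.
Complement accept states = All states \ Original accept states
= {A, B, C} \ {C}
{A, B}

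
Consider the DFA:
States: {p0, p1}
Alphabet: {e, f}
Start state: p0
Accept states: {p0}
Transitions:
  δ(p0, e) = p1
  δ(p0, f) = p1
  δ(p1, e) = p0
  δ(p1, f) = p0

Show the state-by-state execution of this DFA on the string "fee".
read 'f': p0 → p1
  read 'e': p1 → p0
  read 'e': p0 → p1
p0 -> p1 -> p0 -> p1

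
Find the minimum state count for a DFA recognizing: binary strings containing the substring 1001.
By Myhill–Nerode, count the distinguishable equivalence classes: 5 classes — one per longest suffix of the input that is a prefix of '1001' (lengths 0 through 3), plus an absorbing 'already seen 1001' class.
5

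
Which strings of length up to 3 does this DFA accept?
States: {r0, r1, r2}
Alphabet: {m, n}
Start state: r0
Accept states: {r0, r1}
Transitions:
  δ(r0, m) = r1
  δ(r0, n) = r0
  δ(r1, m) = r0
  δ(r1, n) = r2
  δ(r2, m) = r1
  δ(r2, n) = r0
ε, m, n, mm, nm, nn, mmm, mmn, mnm, mnn, nmm, nnm, nnn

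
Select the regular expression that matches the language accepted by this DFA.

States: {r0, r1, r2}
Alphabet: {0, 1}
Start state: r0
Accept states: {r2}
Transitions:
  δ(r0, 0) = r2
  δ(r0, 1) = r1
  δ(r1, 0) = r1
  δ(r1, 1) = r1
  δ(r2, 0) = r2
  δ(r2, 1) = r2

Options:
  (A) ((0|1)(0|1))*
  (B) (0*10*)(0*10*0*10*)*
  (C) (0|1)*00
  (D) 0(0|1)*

Check each option against the DFA on short strings; one disagreement eliminates an option:
  (A) ((0|1)(0|1))*: on ε the DFA stays in r0 and rejects (r0 ∉ Accept), but the regex matches it → eliminate
  (B) (0*10*)(0*10*0*10*)*: on '0' the DFA goes r0 → r2 and accepts (r2 ∈ Accept), but the regex does not match it → eliminate
  (C) (0|1)*00: on '0' the DFA goes r0 → r2 and accepts (r2 ∈ Accept), but the regex does not match it → eliminate
  (D) 0(0|1)*: agrees with the DFA on every string of length ≤ 6
Only (D) is consistent with the DFA.
(D) 0(0|1)*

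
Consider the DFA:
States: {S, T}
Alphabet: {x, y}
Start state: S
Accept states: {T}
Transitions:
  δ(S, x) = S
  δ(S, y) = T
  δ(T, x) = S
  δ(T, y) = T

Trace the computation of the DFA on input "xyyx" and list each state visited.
read 'x': S → S
  read 'y': S → T
  read 'y': T → T
  read 'x': T → S
S -> S -> T -> T -> S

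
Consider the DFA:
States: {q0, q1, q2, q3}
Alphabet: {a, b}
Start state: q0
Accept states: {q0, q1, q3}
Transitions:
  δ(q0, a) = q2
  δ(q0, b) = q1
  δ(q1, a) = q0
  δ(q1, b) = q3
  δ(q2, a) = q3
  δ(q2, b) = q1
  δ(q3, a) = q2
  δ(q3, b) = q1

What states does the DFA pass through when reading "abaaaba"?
read 'a': q0 → q2
  read 'b': q2 → q1
  read 'a': q1 → q0
  read 'a': q0 → q2
  read 'a': q2 → q3
  read 'b': q3 → q1
  read 'a': q1 → q0
q0 -> q2 -> q1 -> q0 -> q2 -> q3 -> q1 -> q0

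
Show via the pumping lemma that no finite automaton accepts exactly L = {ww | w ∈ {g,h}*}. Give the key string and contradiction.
Assume L is regular with pumping length p. Idea: pumping the leading g-block breaks the equality of the two halves.
Choose s = g^p h g^p h ∈ L (with w = g^p h). |s| = 2p+2 ≥ p. By the pumping lemma, s = xyz with |xy| ≤ p, |y| > 0, so y = g^k with k ≥ 1, in the first g-block. Then xy²z = g^(p+k) h g^p h, of length 2p+2+k. If k is odd this length is odd, so it cannot be of the form ww. If k is even, each half has length p+1+k/2 ≤ p+k, so the first half lies entirely inside the leading g-block and contains no h, while the second half ends in h; the halves differ. Either way xy²z ∉ L.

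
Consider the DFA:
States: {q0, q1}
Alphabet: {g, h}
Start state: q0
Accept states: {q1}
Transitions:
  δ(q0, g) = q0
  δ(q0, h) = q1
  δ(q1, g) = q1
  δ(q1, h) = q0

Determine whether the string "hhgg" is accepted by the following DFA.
Processing string "hhgg":
  q0 --h--> q1
  q1 --h--> q0
  q0 --g--> q0
  q0 --g--> q0
Final state: q0
Accept states: {q1}
No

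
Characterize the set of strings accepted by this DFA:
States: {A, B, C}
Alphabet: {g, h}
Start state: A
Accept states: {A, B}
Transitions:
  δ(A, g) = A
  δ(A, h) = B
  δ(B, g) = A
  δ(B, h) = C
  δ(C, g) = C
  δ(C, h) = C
Testing a few strings:
  'ghh' → reject
  'g' → accept
  'gh' → accept
  'hhg' → reject
State roles: A=last symbol not h (ok); B=last symbol h (ok); C=saw hh (dead)
All strings over {g,h} with no two consecutive h's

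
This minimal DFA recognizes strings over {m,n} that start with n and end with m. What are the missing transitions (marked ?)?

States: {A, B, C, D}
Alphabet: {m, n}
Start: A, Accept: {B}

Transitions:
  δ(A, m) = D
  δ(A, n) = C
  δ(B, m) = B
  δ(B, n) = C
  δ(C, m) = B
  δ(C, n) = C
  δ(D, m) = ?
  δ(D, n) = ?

From the language and accept set, identify what each state tracks — A: no input read; B: started with n, last symbol m; C: started with n, last symbol n; D: started with m (dead).
Each missing δ(q, a) is the state matching the new tracked value after reading a.
δ(D, m) = D; δ(D, n) = D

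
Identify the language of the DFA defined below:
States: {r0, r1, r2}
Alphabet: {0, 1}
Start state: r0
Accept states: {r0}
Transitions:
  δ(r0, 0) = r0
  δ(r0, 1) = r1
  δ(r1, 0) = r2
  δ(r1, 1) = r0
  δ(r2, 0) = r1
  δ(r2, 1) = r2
Testing a few strings:
  '00' → accept
  '0000' → accept
  '111' → reject
  '1' → reject
State roles: r0=value ≡ 0 (mod 3); r1=value ≡ 1 (mod 3); r2=value ≡ 2 (mod 3)
All binary strings representing a multiple of 3 (read in base 2; leading zeros allowed and ε counts as 0)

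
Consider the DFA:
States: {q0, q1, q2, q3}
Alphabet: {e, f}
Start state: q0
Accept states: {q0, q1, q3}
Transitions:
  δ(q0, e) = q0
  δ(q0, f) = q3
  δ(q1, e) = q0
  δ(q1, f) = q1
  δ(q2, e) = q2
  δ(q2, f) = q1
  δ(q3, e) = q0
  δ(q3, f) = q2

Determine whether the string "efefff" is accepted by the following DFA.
Processing string "efefff":
  q0 --e--> q0
  q0 --f--> q3
  q3 --e--> q0
  q0 --f--> q3
  q3 --f--> q2
  q2 --f--> q1
Final state: q1
Accept states: {q0, q1, q3}
Yes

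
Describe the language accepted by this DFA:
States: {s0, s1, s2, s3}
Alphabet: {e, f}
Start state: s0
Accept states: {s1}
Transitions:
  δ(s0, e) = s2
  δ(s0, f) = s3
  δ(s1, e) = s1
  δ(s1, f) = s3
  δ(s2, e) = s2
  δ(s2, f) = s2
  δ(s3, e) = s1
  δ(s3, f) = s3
Testing a few strings:
  'fe' → accept
  'efef' → reject
  'ffe' → accept
  'f' → reject
State roles: s0=no input read; s1=started with f, last symbol e; s2=started with e (dead); s3=started with f, last symbol f
All strings over {e,f} that start with f and end with e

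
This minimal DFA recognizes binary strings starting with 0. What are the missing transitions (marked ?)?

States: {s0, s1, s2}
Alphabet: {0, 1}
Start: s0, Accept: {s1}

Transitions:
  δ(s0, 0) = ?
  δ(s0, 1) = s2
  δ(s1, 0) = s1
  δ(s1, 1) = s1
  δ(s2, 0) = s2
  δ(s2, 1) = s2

From the language and accept set, identify what each state tracks — s0: no input read; s1: started with 0; s2: started with 1 (dead).
Each missing δ(q, a) is the state matching the new tracked value after reading a.
δ(s0, 0) = s1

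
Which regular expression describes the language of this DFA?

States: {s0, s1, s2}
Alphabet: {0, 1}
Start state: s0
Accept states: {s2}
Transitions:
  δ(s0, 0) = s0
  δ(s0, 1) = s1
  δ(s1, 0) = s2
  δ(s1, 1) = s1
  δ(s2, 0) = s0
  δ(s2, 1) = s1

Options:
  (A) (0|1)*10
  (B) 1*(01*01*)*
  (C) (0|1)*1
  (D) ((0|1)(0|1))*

Check each option against the DFA on short strings; one disagreement eliminates an option:
  (A) (0|1)*10: agrees with the DFA on every string of length ≤ 6
  (B) 1*(01*01*)*: on ε the DFA stays in s0 and rejects (s0 ∉ Accept), but the regex matches it → eliminate
  (C) (0|1)*1: on '1' the DFA goes s0 → s1 and rejects (s1 ∉ Accept), but the regex matches it → eliminate
  (D) ((0|1)(0|1))*: on ε the DFA stays in s0 and rejects (s0 ∉ Accept), but the regex matches it → eliminate
Only (A) is consistent with the DFA.
(A) (0|1)*10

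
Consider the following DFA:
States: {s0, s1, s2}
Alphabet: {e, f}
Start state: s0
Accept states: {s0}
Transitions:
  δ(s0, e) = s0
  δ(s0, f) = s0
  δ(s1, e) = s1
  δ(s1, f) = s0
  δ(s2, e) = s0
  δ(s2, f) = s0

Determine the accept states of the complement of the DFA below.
Complement accept states = All states \ Original accept states
= {s0, s1, s2} \ {s0}
{s1, s2}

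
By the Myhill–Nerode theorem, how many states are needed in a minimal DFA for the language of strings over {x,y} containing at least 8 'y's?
By Myhill–Nerode, count the distinguishable equivalence classes: 9 classes — having seen 0, 1, …, 7, or ≥8 copies of 'y'; any two classes i < j (j ≤ 8) are distinguished by the string y^(8−j), which takes class j to 8 copies (accepted) but leaves class i below 8 (rejected).
9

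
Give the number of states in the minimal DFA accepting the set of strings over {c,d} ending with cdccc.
By Myhill–Nerode, count the distinguishable equivalence classes: 6 classes — one per longest suffix of the input that is a prefix of 'cdccc' (lengths 0 through 5); only the length-5 class is accepting.
6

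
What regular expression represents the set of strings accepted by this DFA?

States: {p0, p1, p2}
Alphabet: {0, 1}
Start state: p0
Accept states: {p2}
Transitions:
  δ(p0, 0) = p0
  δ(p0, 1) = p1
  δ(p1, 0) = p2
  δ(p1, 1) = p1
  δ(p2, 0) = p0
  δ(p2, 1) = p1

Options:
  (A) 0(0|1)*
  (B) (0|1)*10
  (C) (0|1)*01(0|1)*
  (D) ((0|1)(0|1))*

Check each option against the DFA on short strings; one disagreement eliminates an option:
  (A) 0(0|1)*: on '0' the DFA goes p0 → p0 and rejects (p0 ∉ Accept), but the regex matches it → eliminate
  (B) (0|1)*10: agrees with the DFA on every string of length ≤ 6
  (C) (0|1)*01(0|1)*: on '01' the DFA goes p0 → p0 → p1 and rejects (p1 ∉ Accept), but the regex matches it → eliminate
  (D) ((0|1)(0|1))*: on ε the DFA stays in p0 and rejects (p0 ∉ Accept), but the regex matches it → eliminate
Only (B) is consistent with the DFA.
(B) (0|1)*10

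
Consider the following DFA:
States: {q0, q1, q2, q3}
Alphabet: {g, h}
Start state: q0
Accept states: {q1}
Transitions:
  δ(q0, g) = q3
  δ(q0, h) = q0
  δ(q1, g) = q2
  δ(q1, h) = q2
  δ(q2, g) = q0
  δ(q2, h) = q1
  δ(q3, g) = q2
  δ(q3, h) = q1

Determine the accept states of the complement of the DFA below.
Complement accept states = All states \ Original accept states
= {q0, q1, q2, q3} \ {q1}
{q0, q2, q3}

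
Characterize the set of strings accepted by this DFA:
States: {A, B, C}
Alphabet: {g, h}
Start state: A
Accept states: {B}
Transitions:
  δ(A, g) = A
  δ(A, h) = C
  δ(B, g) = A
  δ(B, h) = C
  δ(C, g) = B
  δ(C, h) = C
Testing a few strings:
  'gh' → reject
  'h' → reject
  'hh' → reject
  'gghg' → accept
State roles: A=no suffix match; B=suffix is hg; C=one trailing h
All strings over {g,h} ending with hg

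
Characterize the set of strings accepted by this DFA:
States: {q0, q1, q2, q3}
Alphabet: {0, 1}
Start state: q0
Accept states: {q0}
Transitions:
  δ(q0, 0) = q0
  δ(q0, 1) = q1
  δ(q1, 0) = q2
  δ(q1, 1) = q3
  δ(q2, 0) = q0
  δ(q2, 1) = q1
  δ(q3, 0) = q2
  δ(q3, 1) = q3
Testing a few strings:
  '10' → reject
  '000' → accept
  '0' → accept
  '1' → reject
State roles: q0=value ≡ 0 (mod 4); q1=value ≡ 1 (mod 4); q2=value ≡ 2 (mod 4); q3=value ≡ 3 (mod 4)
All binary strings representing a multiple of 4 (read in base 2; leading zeros allowed and ε counts as 0)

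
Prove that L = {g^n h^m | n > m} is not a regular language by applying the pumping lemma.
Assume L is regular with pumping length p. Idea: pumping down the g-block drops the g-count to at most the h-count.
Choose s = g^(p+1) h^p ∈ L (|s| = 2p+1 ≥ p). By the pumping lemma, s = xyz with |xy| ≤ p, |y| > 0, so y = g^k with k ≥ 1. Take i = 0: xz = g^(p+1−k) h^p. Since k ≥ 1, p+1−k ≤ p, so the number of g's is no longer strictly greater than the number of h's, hence xz ∉ L.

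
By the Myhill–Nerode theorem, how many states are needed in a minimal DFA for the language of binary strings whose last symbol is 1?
By Myhill–Nerode, count the distinguishable equivalence classes: 2^1 = 2 classes — the DFA must remember the last 1 symbol read; every pair of distinct length-1 suffixes is distinguishable by some continuation.
2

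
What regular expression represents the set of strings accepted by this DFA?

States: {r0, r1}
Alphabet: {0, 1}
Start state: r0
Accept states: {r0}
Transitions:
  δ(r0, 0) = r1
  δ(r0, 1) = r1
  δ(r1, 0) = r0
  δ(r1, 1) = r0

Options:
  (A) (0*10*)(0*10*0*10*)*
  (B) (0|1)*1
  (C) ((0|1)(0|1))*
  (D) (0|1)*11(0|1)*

Check each option against the DFA on short strings; one disagreement eliminates an option:
  (A) (0*10*)(0*10*0*10*)*: on ε the DFA stays in r0 and accepts (r0 ∈ Accept), but the regex does not match it → eliminate
  (B) (0|1)*1: on ε the DFA stays in r0 and accepts (r0 ∈ Accept), but the regex does not match it → eliminate
  (C) ((0|1)(0|1))*: agrees with the DFA on every string of length ≤ 6
  (D) (0|1)*11(0|1)*: on ε the DFA stays in r0 and accepts (r0 ∈ Accept), but the regex does not match it → eliminate
Only (C) is consistent with the DFA.
(C) ((0|1)(0|1))*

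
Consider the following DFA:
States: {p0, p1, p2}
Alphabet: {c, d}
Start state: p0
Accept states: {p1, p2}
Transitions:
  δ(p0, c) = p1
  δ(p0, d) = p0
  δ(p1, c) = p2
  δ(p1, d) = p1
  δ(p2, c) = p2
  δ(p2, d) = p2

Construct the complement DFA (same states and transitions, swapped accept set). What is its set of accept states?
Complement accept states = All states \ Original accept states
= {p0, p1, p2} \ {p1, p2}
{p0}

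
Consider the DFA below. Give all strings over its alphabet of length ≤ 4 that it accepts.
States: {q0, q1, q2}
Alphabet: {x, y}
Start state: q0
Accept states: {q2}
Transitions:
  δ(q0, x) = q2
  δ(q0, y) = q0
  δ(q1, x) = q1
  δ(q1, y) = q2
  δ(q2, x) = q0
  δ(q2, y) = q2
x, xy, yx, xxx, xyy, yxy, yyx, xxxy, xxyx, xyxx, xyyy, yxxx, yxyy, yyxy, yyyx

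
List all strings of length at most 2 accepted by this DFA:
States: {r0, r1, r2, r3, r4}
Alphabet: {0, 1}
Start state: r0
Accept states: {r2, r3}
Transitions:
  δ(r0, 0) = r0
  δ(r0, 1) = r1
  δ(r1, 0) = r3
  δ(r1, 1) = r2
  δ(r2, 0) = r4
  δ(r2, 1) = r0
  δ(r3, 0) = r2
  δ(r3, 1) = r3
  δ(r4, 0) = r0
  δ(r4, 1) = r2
10, 11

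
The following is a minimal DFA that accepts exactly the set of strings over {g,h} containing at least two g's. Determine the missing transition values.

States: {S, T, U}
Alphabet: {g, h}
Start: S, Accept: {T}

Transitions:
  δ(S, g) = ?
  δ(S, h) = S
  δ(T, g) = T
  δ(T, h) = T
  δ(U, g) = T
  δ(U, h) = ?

From the language and accept set, identify what each state tracks — S: zero g's seen; T: ≥ two g's seen; U: one g seen.
Each missing δ(q, a) is the state matching the new tracked value after reading a.
δ(S, g) = U; δ(U, h) = U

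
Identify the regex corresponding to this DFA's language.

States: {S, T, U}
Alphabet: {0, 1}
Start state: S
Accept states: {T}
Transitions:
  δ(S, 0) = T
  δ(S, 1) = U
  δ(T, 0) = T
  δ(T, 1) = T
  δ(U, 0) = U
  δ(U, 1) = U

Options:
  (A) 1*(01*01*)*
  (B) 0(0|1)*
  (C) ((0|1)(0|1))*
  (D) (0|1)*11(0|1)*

Check each option against the DFA on short strings; one disagreement eliminates an option:
  (A) 1*(01*01*)*: on ε the DFA stays in S and rejects (S ∉ Accept), but the regex matches it → eliminate
  (B) 0(0|1)*: agrees with the DFA on every string of length ≤ 6
  (C) ((0|1)(0|1))*: on ε the DFA stays in S and rejects (S ∉ Accept), but the regex matches it → eliminate
  (D) (0|1)*11(0|1)*: on '0' the DFA goes S → T and accepts (T ∈ Accept), but the regex does not match it → eliminate
Only (B) is consistent with the DFA.
(B) 0(0|1)*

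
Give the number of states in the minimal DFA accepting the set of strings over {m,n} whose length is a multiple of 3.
By Myhill–Nerode, count the distinguishable equivalence classes: three classes — length mod 3.
3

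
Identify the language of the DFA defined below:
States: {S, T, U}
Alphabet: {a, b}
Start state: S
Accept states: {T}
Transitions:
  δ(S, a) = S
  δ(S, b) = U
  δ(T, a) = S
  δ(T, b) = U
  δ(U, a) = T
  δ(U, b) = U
Testing a few strings:
  'aa' → reject
  'baba' → accept
  'bba' → accept
  'a' → reject
State roles: S=no suffix match; T=suffix is ba; U=one trailing b
All strings over {a,b} ending with ba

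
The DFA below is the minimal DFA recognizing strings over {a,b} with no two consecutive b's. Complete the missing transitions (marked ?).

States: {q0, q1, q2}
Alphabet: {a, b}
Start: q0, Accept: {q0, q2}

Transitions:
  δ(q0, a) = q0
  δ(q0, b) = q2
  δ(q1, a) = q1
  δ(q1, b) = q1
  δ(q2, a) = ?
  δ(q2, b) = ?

From the language and accept set, identify what each state tracks — q0: last symbol not b (ok); q1: saw bb (dead); q2: last symbol b (ok).
Each missing δ(q, a) is the state matching the new tracked value after reading a.
δ(q2, a) = q0; δ(q2, b) = q1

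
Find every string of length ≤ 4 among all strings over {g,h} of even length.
ε, gg, gh, hg, hh, gggg, gggh, gghg, gghh, ghgg, ghgh, ghhg, ghhh, hggg, hggh, hghg, hghh, hhgg, hhgh, hhhg, hhhh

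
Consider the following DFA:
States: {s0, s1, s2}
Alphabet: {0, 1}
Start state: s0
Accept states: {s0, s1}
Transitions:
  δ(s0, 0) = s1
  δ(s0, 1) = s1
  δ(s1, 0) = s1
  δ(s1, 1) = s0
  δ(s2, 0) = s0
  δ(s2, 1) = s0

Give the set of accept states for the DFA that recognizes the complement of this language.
Complement accept states = All states \ Original accept states
= {s0, s1, s2} \ {s0, s1}
{s2}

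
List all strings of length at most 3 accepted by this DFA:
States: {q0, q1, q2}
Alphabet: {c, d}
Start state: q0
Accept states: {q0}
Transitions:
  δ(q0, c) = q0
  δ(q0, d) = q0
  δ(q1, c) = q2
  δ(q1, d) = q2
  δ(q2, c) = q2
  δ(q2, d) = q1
ε, c, d, cc, cd, dc, dd, ccc, ccd, cdc, cdd, dcc, dcd, ddc, ddd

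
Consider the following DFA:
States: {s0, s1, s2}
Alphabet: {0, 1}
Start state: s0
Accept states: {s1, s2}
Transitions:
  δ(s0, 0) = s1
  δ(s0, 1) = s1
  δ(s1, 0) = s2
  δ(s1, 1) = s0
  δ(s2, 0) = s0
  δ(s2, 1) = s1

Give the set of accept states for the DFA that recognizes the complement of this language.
Complement accept states = All states \ Original accept states
= {s0, s1, s2} \ {s1, s2}
{s0}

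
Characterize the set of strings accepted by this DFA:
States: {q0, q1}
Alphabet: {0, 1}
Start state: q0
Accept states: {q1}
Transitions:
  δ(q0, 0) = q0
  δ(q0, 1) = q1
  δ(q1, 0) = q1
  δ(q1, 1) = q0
Testing a few strings:
  '000' → reject
  '00' → reject
  '0' → reject
  '011' → reject
State roles: q0=even number of 1's so far; q1=odd number of 1's so far
All binary strings with an odd number of 1's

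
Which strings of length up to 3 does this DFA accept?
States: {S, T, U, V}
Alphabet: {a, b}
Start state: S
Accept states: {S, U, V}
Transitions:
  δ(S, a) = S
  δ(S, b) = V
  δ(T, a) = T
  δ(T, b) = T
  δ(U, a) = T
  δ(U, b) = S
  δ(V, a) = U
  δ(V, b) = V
ε, a, b, aa, ab, ba, bb, aaa, aab, aba, abb, bab, bba, bbb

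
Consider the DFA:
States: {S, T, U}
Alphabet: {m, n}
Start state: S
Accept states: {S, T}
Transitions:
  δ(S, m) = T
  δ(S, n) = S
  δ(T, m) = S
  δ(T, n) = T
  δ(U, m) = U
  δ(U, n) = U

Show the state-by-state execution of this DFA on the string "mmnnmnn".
read 'm': S → T
  read 'm': T → S
  read 'n': S → S
  read 'n': S → S
  read 'm': S → T
  read 'n': T → T
  read 'n': T → T
S -> T -> S -> S -> S -> T -> T -> T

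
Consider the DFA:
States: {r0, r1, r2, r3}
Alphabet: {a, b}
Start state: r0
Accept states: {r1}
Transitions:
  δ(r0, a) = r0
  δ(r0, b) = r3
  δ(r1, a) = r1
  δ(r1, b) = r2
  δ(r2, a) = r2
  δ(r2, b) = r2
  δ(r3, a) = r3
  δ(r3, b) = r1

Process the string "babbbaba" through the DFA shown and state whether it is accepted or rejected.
Processing string "babbbaba":
  r0 --b--> r3
  r3 --a--> r3
  r3 --b--> r1
  r1 --b--> r2
  r2 --b--> r2
  r2 --a--> r2
  r2 --b--> r2
  r2 --a--> r2
Final state: r2
Accept states: {r1}
No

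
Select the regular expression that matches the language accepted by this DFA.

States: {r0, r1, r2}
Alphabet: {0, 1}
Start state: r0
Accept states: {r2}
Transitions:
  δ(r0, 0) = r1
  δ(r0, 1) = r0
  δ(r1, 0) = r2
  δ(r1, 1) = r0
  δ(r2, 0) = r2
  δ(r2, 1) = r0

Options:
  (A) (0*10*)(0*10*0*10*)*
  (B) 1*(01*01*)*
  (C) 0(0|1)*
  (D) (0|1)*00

Check each option against the DFA on short strings; one disagreement eliminates an option:
  (A) (0*10*)(0*10*0*10*)*: on '1' the DFA goes r0 → r0 and rejects (r0 ∉ Accept), but the regex matches it → eliminate
  (B) 1*(01*01*)*: on ε the DFA stays in r0 and rejects (r0 ∉ Accept), but the regex matches it → eliminate
  (C) 0(0|1)*: on '0' the DFA goes r0 → r1 and rejects (r1 ∉ Accept), but the regex matches it → eliminate
  (D) (0|1)*00: agrees with the DFA on every string of length ≤ 6
Only (D) is consistent with the DFA.
(D) (0|1)*00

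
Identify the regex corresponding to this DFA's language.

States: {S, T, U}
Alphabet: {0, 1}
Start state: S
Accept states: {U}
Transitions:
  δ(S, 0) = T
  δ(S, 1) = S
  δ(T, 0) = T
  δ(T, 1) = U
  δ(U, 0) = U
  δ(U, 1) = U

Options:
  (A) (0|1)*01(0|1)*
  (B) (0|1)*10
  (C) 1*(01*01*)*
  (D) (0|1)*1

Check each option against the DFA on short strings; one disagreement eliminates an option:
  (A) (0|1)*01(0|1)*: agrees with the DFA on every string of length ≤ 6
  (B) (0|1)*10: on '01' the DFA goes S → T → U and accepts (U ∈ Accept), but the regex does not match it → eliminate
  (C) 1*(01*01*)*: on ε the DFA stays in S and rejects (S ∉ Accept), but the regex matches it → eliminate
  (D) (0|1)*1: on '1' the DFA goes S → S and rejects (S ∉ Accept), but the regex matches it → eliminate
Only (A) is consistent with the DFA.
(A) (0|1)*01(0|1)*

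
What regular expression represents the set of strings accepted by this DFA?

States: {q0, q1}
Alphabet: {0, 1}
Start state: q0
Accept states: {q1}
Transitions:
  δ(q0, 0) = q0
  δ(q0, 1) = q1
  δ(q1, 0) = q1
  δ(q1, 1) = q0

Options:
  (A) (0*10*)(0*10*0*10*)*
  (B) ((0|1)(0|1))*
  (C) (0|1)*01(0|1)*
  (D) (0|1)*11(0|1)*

Check each option against the DFA on short strings; one disagreement eliminates an option:
  (A) (0*10*)(0*10*0*10*)*: agrees with the DFA on every string of length ≤ 6
  (B) ((0|1)(0|1))*: on ε the DFA stays in q0 and rejects (q0 ∉ Accept), but the regex matches it → eliminate
  (C) (0|1)*01(0|1)*: on '1' the DFA goes q0 → q1 and accepts (q1 ∈ Accept), but the regex does not match it → eliminate
  (D) (0|1)*11(0|1)*: on '1' the DFA goes q0 → q1 and accepts (q1 ∈ Accept), but the regex does not match it → eliminate
Only (A) is consistent with the DFA.
(A) (0*10*)(0*10*0*10*)*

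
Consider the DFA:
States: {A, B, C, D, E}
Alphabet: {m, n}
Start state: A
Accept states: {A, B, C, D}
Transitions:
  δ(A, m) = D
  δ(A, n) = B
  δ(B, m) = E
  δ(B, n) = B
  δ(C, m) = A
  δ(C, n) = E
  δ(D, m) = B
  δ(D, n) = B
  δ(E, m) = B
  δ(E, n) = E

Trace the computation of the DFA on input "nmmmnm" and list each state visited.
read 'n': A → B
  read 'm': B → E
  read 'm': E → B
  read 'm': B → E
  read 'n': E → E
  read 'm': E → B
A -> B -> E -> B -> E -> E -> B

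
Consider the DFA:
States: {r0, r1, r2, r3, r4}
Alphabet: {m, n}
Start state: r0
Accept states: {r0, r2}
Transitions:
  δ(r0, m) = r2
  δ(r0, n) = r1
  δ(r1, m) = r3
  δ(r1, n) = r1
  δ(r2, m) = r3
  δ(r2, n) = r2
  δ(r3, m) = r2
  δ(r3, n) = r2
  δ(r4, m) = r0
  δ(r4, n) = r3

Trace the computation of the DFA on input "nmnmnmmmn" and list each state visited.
read 'n': r0 → r1
  read 'm': r1 → r3
  read 'n': r3 → r2
  read 'm': r2 → r3
  read 'n': r3 → r2
  read 'm': r2 → r3
  read 'm': r3 → r2
  read 'm': r2 → r3
  read 'n': r3 → r2
r0 -> r1 -> r3 -> r2 -> r3 -> r2 -> r3 -> r2 -> r3 -> r2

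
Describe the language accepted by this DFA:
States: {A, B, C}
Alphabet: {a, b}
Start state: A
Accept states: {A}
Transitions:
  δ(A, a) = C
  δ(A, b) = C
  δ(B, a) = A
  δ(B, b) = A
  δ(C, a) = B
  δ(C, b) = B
Testing a few strings:
  'ab' → reject
  'aba' → accept
  'b' → reject
  'aaba' → reject
State roles: A=length ≡ 0 (mod 3); B=length ≡ 2 (mod 3); C=length ≡ 1 (mod 3)
All strings over {a,b} whose length is a multiple of 3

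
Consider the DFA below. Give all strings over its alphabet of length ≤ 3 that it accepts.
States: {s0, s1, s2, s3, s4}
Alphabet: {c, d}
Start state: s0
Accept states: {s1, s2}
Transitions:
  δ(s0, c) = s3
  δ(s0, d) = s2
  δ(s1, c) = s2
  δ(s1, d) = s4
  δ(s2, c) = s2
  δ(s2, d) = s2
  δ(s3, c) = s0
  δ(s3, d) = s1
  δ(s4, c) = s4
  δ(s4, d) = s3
d, cd, dc, dd, ccd, cdc, dcc, dcd, ddc, ddd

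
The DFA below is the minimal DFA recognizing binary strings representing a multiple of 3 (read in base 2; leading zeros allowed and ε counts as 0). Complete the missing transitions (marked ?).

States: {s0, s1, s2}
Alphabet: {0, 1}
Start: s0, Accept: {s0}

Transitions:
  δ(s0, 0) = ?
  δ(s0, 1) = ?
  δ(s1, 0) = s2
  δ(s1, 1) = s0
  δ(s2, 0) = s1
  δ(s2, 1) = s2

From the language and accept set, identify what each state tracks — s0: value ≡ 0 (mod 3); s1: value ≡ 1 (mod 3); s2: value ≡ 2 (mod 3).
Each missing δ(q, a) is the state matching the new tracked value after reading a.
δ(s0, 0) = s0; δ(s0, 1) = s1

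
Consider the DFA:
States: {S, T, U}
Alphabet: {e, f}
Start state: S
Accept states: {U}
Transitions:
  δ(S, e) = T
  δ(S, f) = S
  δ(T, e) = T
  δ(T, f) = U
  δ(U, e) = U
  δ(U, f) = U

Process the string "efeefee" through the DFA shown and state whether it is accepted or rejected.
Processing string "efeefee":
  S --e--> T
  T --f--> U
  U --e--> U
  U --e--> U
  U --f--> U
  U --e--> U
  U --e--> U
Final state: U
Accept states: {U}
Yes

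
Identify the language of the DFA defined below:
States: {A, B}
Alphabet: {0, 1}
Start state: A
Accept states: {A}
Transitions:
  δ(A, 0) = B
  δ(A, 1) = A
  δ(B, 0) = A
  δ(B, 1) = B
Testing a few strings:
  '101' → reject
  '1' → accept
  '0' → reject
  '00' → accept
State roles: A=even number of 0's so far; B=odd number of 0's so far
All binary strings with an even number of 0's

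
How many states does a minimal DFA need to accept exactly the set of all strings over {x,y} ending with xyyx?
By Myhill–Nerode, count the distinguishable equivalence classes: 5 classes — one per longest suffix of the input that is a prefix of 'xyyx' (lengths 0 through 4); only the length-4 class is accepting.
5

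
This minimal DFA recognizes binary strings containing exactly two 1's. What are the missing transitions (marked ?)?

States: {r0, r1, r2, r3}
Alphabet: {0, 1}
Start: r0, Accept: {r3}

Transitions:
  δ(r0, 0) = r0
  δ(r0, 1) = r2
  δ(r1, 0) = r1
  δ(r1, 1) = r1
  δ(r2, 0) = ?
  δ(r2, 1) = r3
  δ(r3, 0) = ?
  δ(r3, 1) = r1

From the language and accept set, identify what each state tracks — r0: zero 1's; r1: ≥ three 1's (dead); r2: one 1; r3: two 1's.
Each missing δ(q, a) is the state matching the new tracked value after reading a.
δ(r2, 0) = r2; δ(r3, 0) = r3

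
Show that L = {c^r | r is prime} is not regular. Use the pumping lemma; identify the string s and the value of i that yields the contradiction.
Assume L is regular with pumping length p. Idea: pumping by a suitable count produces a composite length.
Let q be a prime with q ≥ p and choose s = c^q ∈ L. By the pumping lemma, s = xyz with |xy| ≤ p, |y| = k ≥ 1. Take i = q+1: |xy^(q+1)z| = q + q·k = q(1+k). Since q ≥ 2 and 1+k ≥ 2, q(1+k) is composite, so xy^(q+1)z ∉ L.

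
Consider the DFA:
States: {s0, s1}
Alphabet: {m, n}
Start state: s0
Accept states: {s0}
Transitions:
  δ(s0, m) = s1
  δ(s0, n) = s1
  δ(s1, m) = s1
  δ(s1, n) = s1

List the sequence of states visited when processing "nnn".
read 'n': s0 → s1
  read 'n': s1 → s1
  read 'n': s1 → s1
s0 -> s1 -> s1 -> s1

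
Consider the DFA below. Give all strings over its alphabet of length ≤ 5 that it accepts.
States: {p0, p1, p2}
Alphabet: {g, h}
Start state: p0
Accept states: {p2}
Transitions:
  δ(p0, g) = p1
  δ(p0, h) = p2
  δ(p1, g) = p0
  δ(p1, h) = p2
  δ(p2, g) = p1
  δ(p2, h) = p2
h, gh, hh, ggh, ghh, hgh, hhh, gggh, gghh, ghgh, ghhh, hggh, hghh, hhgh, hhhh, ggggh, ggghh, gghgh, gghhh, ghggh, ghghh, ghhgh, ghhhh, hgggh, hgghh, hghgh, hghhh, hhggh, hhghh, hhhgh, hhhhh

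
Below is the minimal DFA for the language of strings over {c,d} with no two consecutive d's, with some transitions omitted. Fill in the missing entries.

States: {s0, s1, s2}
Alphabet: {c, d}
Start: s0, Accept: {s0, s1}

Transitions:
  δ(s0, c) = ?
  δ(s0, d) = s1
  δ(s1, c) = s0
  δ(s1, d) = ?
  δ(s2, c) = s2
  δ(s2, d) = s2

From the language and accept set, identify what each state tracks — s0: last symbol not d (ok); s1: last symbol d (ok); s2: saw dd (dead).
Each missing δ(q, a) is the state matching the new tracked value after reading a.
δ(s0, c) = s0; δ(s1, d) = s2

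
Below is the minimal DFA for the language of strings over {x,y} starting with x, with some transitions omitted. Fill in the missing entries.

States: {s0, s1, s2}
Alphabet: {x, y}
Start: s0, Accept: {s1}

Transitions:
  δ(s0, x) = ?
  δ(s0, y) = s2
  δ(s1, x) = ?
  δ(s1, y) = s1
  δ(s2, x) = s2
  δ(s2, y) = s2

From the language and accept set, identify what each state tracks — s0: no input read; s1: started with x; s2: started with y (dead).
Each missing δ(q, a) is the state matching the new tracked value after reading a.
δ(s0, x) = s1; δ(s1, x) = s1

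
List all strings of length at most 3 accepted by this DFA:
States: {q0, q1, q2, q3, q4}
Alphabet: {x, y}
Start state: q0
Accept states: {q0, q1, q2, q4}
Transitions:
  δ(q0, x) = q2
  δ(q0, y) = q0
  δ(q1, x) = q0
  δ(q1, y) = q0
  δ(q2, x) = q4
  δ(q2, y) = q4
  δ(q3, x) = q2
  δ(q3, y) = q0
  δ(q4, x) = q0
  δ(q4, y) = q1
ε, x, y, xx, xy, yx, yy, xxx, xxy, xyx, xyy, yxx, yxy, yyx, yyy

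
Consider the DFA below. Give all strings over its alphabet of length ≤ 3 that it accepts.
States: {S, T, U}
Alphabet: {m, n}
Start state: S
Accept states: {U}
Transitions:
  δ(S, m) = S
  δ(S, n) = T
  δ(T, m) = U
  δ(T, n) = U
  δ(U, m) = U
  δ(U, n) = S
nm, nn, mnm, mnn, nmm, nnm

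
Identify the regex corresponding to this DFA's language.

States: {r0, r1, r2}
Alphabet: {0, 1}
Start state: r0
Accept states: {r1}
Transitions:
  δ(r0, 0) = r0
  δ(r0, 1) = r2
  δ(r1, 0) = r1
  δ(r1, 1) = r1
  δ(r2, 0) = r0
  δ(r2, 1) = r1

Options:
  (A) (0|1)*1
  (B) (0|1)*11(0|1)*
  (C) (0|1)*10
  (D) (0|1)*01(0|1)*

Check each option against the DFA on short strings; one disagreement eliminates an option:
  (A) (0|1)*1: on '1' the DFA goes r0 → r2 and rejects (r2 ∉ Accept), but the regex matches it → eliminate
  (B) (0|1)*11(0|1)*: agrees with the DFA on every string of length ≤ 6
  (C) (0|1)*10: on '10' the DFA goes r0 → r2 → r0 and rejects (r0 ∉ Accept), but the regex matches it → eliminate
  (D) (0|1)*01(0|1)*: on '01' the DFA goes r0 → r0 → r2 and rejects (r2 ∉ Accept), but the regex matches it → eliminate
Only (B) is consistent with the DFA.
(B) (0|1)*11(0|1)*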